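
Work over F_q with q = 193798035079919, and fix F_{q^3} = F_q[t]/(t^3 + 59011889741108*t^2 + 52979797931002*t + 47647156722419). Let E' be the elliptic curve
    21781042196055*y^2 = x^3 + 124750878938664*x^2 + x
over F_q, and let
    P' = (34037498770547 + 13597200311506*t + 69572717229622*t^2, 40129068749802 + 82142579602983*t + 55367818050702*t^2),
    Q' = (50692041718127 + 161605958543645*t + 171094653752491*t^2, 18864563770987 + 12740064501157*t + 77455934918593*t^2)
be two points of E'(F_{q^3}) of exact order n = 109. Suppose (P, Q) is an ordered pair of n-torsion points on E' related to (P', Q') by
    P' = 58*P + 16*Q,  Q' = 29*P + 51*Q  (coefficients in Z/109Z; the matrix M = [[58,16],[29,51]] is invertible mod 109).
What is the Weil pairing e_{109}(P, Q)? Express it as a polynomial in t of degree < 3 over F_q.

142261259712086 + 191754351365931*t + 87598387572442*t^2

Under M = [[58,16],[29,51]] in GL_2(Z/109), e_{109}(P',Q') = e_{109}(P,Q)^(58*51-16*29 mod 109).
58*51 - 16*29 = 2494; reduced mod 109: det = 96, inverse 67.
Montgomery->Weierstrass: x_W = 11486256327957*x+68616891684865, y_W=11486256327957*y on F_{193798035079919}; lands on y^2=x^3+134969188347031*x+120469165677628.
Miller loop for e_{109} over F_{193798035079919^3}: bits of 109 = 1101101; 6 double steps + 4 add steps, l/v at each.
f_P(D_Q)/f_Q(D_P) = 84973089359086 + 138827749600021*t + 89488149243094*t^2.
e_{109}(P,Q) = (84973089359086 + 138827749600021*t + 89488149243094*t^2)^{67} = 142261259712086 + 191754351365931*t + 87598387572442*t^2.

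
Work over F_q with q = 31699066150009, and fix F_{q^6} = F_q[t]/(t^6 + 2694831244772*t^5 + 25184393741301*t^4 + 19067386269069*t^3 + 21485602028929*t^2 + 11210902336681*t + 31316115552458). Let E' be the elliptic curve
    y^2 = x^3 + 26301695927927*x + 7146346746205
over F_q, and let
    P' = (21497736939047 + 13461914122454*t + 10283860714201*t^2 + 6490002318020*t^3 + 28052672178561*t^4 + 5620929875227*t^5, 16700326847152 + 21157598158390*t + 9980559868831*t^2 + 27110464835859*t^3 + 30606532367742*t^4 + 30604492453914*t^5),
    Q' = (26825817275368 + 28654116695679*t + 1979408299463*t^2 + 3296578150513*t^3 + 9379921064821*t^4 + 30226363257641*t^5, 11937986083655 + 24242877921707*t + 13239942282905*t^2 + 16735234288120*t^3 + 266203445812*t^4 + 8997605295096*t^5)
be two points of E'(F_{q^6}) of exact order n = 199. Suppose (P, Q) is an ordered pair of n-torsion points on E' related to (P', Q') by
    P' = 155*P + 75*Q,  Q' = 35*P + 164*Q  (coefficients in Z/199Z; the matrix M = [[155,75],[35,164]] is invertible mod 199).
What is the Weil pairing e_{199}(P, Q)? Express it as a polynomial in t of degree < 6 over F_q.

Since e_{199}(P,P)=e_{199}(Q,Q)=1 and e_{199}(Q,P)=e_{199}(P,Q)^{-1}, expanding e_{199}(155*P + 75*Q,35*P + 164*Q) leaves e(P,Q)^det(M).
det(M) mod 199 = 109; its inverse in (Z/199)^* is 42 (check: 109*42 mod 199 = 1).
Double-and-add over 11000111: 8-1 doublings, 5-1 additions; each step l_{T,T}/v_{2T} or l_{T,P'}/v at Q'+S for random S.
Miller gives e_{199}(P',Q') = 18486028762548 + 8479188028029*t + 14222001869448*t^2 + 24798198077775*t^3 + 8614219612778*t^4 + 21150863506893*t^5 in F_{31699066150009^6}.
Thus e_{199}(P,Q) = 18028315167880 + 27480785332587*t + 11595220017276*t^2 + 12100749265564*t^3 + 10215051783295*t^4 + 18840979128753*t^5.

18028315167880 + 27480785332587*t + 11595220017276*t^2 + 12100749265564*t^3 + 10215051783295*t^4 + 18840979128753*t^5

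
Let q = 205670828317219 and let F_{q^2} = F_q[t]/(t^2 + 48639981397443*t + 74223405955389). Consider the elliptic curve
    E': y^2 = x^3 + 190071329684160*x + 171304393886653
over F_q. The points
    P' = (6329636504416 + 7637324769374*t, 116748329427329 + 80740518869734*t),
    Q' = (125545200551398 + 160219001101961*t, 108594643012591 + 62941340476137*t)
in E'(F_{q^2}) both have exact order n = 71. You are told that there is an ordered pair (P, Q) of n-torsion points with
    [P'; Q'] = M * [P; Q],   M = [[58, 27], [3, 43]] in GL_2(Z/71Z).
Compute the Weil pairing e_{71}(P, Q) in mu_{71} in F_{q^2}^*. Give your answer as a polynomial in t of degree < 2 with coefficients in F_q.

69990269782034 + 133620499161332*t

e_{71}(aP+bQ,cP+dQ) = e_{71}(P,Q)^(ad-bc); with (a,b,c,d)=(58,27,3,43) this gives the det-71 law.
det M = 58*43 - 27*3 = 2413 = 70 (mod 71); 70^{-1} = 70 (mod 71).
7-bit Miller (1000111) on E'/F_{205670828317219} with a'=190071329684160, b'=171304393886653: accumulate tangent/chord ratios at Q'+S and P'+S'.
Result: e(P',Q') = 22819907004796 + 72050329155887*t.
Thus e_{71}(P,Q) = 69990269782034 + 133620499161332*t.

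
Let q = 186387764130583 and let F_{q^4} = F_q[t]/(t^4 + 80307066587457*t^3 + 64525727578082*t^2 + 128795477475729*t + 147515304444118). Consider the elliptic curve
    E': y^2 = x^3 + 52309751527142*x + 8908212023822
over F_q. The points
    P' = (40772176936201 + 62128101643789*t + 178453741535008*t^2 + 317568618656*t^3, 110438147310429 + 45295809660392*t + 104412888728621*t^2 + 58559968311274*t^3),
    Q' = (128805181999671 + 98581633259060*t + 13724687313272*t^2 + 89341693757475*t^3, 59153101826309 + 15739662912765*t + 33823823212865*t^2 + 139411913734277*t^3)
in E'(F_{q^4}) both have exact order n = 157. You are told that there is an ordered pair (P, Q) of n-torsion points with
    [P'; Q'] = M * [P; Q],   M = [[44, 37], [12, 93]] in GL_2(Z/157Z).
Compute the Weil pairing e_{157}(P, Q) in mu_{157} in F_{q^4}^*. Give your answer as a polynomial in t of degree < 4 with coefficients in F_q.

The 157-Weil pairing on E[157] over F_{186387764130583} is alternating-bilinear: e_{157}(P',Q') = e_{157}(P,Q)^det(M).
44*93 - 37*12 = 3648; reduced mod 157: det = 37, inverse 17.
Build f_{157,P'} and f_{157,Q'} via the 8-bit ladder of 157=10011101_2; evaluate at shifted divisors; quotient in F_{186387764130583^4}.
e_{157}(P',Q') = 57068466930553 + 90521644862136*t + 69283490022784*t^2 + 139948076938136*t^3.
Hence e(P,Q) = 100749010095163 + 65271973613290*t + 85806177378668*t^2 + 59465827179917*t^3 in F_{186387764130583^4}^*.

100749010095163 + 65271973613290*t + 85806177378668*t^2 + 59465827179917*t^3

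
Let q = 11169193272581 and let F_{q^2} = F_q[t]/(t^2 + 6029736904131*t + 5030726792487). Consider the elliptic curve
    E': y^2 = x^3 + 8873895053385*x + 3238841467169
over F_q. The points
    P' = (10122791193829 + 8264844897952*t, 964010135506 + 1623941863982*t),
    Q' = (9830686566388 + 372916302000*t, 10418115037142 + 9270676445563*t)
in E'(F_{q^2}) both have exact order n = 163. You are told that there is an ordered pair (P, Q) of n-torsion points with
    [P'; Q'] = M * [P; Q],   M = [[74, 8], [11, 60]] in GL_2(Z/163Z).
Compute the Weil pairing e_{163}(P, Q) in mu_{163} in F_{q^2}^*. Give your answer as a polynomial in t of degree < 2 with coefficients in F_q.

e_{163} is bilinear + alternating on E[163], so e_{163}(74*P + 8*Q, 11*P + 60*Q) = e_{163}(P,Q)^(74*60-8*11).
det(M) mod 163 = 114; its inverse in (Z/163)^* is 153 (check: 114*153 mod 163 = 1).
8-bit Miller (10100011) on E'/F_{11169193272581} with a'=8873895053385, b'=3238841467169: accumulate tangent/chord ratios at Q'+S and P'+S'.
e_{163}(P',Q') = 6093313797161 + 9790364976611*t.
Thus e_{163}(P,Q) = 6689831823979 + 8445954404833*t.

6689831823979 + 8445954404833*t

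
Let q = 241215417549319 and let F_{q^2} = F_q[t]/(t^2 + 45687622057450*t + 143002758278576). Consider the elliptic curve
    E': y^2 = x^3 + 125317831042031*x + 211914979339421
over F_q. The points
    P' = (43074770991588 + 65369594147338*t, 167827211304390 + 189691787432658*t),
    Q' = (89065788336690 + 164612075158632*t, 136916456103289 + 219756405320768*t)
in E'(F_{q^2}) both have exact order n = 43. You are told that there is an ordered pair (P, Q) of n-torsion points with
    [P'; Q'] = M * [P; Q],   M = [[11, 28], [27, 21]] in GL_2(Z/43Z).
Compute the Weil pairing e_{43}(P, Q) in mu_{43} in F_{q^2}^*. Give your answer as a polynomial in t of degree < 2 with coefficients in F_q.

e_{43}(aP+bQ,cP+dQ) = e_{43}(P,Q)^(ad-bc); with (a,b,c,d)=(11,28,27,21) this gives the det-43 law.
det(M) mod 43 = 34; its inverse in (Z/43)^* is 19 (check: 34*19 mod 43 = 1).
Build f_{43,P'} and f_{43,Q'} via the 6-bit ladder of 43=101011_2; evaluate at shifted divisors; quotient in F_{241215417549319^2}.
e_{43}(P',Q') = 142415503560799 + 153234767688504*t.
Finally e_{43}(P,Q) = 98112382511488 + 231659673805455*t.

98112382511488 + 231659673805455*t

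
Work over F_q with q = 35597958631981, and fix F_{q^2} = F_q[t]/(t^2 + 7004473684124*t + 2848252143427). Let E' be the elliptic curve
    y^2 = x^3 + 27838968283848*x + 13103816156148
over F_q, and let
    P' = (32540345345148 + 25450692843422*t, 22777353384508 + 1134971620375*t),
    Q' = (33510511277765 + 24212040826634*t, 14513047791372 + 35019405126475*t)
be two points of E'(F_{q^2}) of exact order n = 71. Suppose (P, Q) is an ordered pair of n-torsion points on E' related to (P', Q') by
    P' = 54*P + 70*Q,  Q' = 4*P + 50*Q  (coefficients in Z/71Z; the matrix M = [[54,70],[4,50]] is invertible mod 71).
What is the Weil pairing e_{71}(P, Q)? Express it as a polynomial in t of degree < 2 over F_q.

The 71-Weil pairing on E[71] over F_{35597958631981} is alternating-bilinear: e_{71}(P',Q') = e_{71}(P,Q)^det(M).
So e_{71}(P,Q) = e_{71}(P',Q')^{12}, since 6*12 = 1 mod 71.
n = 71 = (1000111)_2 (7 bits, wt 4); accumulate f_{71,P'}(Q'+S)/f_{71,P'}(S) along the 6-step ladder.
The quotient is 11438098135952 + 13917484715633*t.
Thus e_{71}(P,Q) = 3486873812603 + 1676590290083*t.

3486873812603 + 1676590290083*t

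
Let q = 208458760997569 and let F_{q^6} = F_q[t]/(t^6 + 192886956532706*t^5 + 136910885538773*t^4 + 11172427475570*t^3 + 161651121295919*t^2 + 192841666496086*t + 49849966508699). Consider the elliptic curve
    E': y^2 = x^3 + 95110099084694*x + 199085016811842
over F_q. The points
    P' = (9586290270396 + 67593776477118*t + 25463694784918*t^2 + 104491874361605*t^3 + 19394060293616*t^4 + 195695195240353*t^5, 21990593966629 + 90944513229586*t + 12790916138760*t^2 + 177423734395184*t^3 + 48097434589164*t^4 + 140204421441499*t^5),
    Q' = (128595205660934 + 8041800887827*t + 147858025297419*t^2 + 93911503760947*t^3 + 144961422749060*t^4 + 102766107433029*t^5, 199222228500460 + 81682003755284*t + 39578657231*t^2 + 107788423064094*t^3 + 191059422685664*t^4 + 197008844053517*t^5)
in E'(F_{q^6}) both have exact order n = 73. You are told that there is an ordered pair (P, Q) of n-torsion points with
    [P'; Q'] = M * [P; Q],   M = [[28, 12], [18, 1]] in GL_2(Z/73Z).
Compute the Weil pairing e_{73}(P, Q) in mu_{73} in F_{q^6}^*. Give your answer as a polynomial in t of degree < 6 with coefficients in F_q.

183466288350567 + 180816945292372*t + 170848670303530*t^2 + 173221914290116*t^3 + 99685822470914*t^4 + 167319592719080*t^5

Alternating bilinearity on E[73] (values in mu_{73} in F_{208458760997569^6}) gives e(P',Q') = e(P,Q)^det(M).
So e_{73}(P,Q) = e_{73}(P',Q')^{33}, since 31*33 = 1 mod 73.
Miller loop for e_{73} over F_{208458760997569^6}: bits of 73 = 1001001; 6 double steps + 2 add steps, l/v at each.
Miller gives e_{73}(P',Q') = 8078111158017 + 121759408782726*t + 58383664971719*t^2 + 70754282761178*t^3 + 116686543529206*t^4 + 132621329890714*t^5 in F_{208458760997569^6}.
Hence e(P,Q) = 183466288350567 + 180816945292372*t + 170848670303530*t^2 + 173221914290116*t^3 + 99685822470914*t^4 + 167319592719080*t^5 in F_{208458760997569^6}^*.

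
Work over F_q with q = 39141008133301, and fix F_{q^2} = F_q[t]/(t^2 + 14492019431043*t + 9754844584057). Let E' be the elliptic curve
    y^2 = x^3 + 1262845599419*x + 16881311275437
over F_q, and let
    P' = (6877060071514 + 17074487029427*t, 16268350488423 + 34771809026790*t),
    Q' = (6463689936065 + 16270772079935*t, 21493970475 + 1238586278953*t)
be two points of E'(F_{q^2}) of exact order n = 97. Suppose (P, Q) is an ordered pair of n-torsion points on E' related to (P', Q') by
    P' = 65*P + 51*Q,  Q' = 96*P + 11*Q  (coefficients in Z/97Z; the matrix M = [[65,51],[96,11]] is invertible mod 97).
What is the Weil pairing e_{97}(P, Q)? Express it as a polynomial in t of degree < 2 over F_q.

Under M = [[65,51],[96,11]] in GL_2(Z/97), e_{97}(P',Q') = e_{97}(P,Q)^(65*11-51*96 mod 97).
Inverting 87 mod 97: 29. Thus e_{97}(P,Q) = e(P',Q')^{29}.
7-bit Miller (1100001) on E'/F_{39141008133301} with a'=1262845599419, b'=16881311275437: accumulate tangent/chord ratios at Q'+S and P'+S'.
The quotient is 21431491290092 + 1629868109210*t.
Hence e(P,Q) = 34963746478377 + 21261401512020*t in F_{39141008133301^2}^*.

34963746478377 + 21261401512020*t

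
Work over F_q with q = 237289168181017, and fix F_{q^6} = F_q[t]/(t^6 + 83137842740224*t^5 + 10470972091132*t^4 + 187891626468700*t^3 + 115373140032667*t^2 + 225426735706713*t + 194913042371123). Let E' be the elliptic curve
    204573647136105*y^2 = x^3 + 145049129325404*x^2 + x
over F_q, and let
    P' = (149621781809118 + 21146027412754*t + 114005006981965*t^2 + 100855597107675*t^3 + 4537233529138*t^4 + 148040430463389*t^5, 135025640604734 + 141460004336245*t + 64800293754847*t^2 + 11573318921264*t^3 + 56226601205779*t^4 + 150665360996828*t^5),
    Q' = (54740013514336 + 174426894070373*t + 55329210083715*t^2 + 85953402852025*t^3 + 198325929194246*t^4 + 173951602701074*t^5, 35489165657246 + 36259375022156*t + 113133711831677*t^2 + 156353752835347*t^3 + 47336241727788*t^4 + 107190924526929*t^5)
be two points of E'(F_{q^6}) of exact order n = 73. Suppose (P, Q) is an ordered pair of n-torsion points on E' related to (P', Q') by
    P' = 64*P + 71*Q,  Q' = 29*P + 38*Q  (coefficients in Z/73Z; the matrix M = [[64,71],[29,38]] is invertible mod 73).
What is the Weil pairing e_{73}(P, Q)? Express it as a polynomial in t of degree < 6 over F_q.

e_{73} is bilinear + alternating on E[73], so e_{73}(64*P + 71*Q, 29*P + 38*Q) = e_{73}(P,Q)^(64*38-71*29).
64*38 - 71*29 = 373; reduced mod 73: det = 8, inverse 64.
Undo Montgomery via alpha=188650044231352, beta=31850112463975: (a',b')=(10843906665554,101762074928080) over F_{237289168181017}.
Double-and-add over 1001001: 7-1 doublings, 3-1 additions; each step l_{T,T}/v_{2T} or l_{T,P'}/v at Q'+S for random S.
f_P(D_Q)/f_Q(D_P) = 140498573308617 + 23562277175465*t + 229334357184611*t^2 + 30146503737621*t^3 + 10132058065852*t^4 + 116778438515032*t^5.
Finally e_{73}(P,Q) = 115353973194450 + 28777809727161*t + 199492913821542*t^2 + 123773412152245*t^3 + 230363857940143*t^4 + 5604017562741*t^5.

115353973194450 + 28777809727161*t + 199492913821542*t^2 + 123773412152245*t^3 + 230363857940143*t^4 + 5604017562741*t^5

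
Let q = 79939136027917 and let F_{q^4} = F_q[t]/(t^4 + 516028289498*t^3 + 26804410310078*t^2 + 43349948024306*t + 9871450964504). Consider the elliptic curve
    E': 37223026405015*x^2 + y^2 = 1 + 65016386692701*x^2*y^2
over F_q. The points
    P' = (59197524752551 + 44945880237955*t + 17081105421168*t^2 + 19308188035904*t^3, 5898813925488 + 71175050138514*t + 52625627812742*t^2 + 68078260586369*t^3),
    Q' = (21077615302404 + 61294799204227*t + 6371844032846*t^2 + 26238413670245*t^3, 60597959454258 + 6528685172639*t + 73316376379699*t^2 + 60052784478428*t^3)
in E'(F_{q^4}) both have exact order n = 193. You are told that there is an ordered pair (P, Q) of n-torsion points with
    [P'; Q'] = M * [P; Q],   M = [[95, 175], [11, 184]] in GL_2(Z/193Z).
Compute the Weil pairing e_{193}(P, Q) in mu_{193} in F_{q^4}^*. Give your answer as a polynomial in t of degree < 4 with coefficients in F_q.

The 193-Weil pairing on E[193] over F_{79939136027917} is alternating-bilinear: e_{193}(P',Q') = e_{193}(P,Q)^det(M).
Inverting 115 mod 193: 47. Thus e_{193}(P,Q) = e(P',Q')^{47}.
Map (x,y)_Ed via u=(1+y)/(1-y), v=(1+y)/((1-y)x) to Montgomery A=3679313376074,B=59032100611002; then to (a',b')=(73208519765178,16610872386324).
Run Miller on y^2=x^3+73208519765178*x+16610872386324 over F_{79939136027917}: ladder 11000001 (8 bits); e = f_P(D_Q)/f_Q(D_P).
Miller gives e_{193}(P',Q') = 52367551152466 + 74263003408448*t + 34809267241251*t^2 + 55834216144486*t^3 in F_{79939136027917^4}.
Thus e_{193}(P,Q) = 71333309709703 + 28334477253038*t + 53559542886070*t^2 + 52771467887255*t^3.

71333309709703 + 28334477253038*t + 53559542886070*t^2 + 52771467887255*t^3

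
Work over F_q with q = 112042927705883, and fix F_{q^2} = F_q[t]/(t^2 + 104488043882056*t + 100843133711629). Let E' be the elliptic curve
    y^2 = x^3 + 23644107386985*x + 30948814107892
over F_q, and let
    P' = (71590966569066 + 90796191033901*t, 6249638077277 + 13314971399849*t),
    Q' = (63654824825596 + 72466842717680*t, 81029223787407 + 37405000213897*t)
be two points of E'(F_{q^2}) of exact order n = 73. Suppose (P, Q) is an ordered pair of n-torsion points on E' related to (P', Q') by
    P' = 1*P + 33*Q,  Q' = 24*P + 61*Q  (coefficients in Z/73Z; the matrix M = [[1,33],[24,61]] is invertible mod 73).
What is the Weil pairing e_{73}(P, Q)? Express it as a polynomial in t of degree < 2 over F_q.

3662739391923 + 29441194654359*t

Since e_{73}(P,P)=e_{73}(Q,Q)=1 and e_{73}(Q,P)=e_{73}(P,Q)^{-1}, expanding e_{73}(1*P + 33*Q,24*P + 61*Q) leaves e(P,Q)^det(M).
det(M) mod 73 = 72; its inverse in (Z/73)^* is 72 (check: 72*72 mod 73 = 1).
Run Miller on y^2=x^3+23644107386985*x+30948814107892 over F_{112042927705883}: ladder 1001001 (7 bits); e = f_P(D_Q)/f_Q(D_P).
Miller gives e_{73}(P',Q') = 52169142906812 + 82601733051524*t in F_{112042927705883^2}.
Raise to 72: e(P,Q) = 3662739391923 + 29441194654359*t in mu_{73}.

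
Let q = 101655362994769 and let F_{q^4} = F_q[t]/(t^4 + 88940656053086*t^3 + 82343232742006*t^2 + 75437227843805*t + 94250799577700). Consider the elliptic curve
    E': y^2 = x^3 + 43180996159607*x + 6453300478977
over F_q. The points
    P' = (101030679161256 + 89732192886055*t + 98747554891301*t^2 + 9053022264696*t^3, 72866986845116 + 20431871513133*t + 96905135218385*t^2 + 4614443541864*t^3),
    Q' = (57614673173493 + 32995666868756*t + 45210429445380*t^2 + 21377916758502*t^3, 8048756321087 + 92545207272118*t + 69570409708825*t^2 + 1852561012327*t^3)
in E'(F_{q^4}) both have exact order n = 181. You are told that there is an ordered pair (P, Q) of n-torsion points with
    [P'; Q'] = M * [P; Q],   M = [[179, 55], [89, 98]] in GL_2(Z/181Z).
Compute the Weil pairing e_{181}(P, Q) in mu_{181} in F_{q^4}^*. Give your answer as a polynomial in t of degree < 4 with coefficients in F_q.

Alternating bilinearity on E[181] (values in mu_{181} in F_{101655362994769^4}) gives e(P',Q') = e(P,Q)^det(M).
Hence e(P,Q) = e(P',Q')^{118} where 118 = 158^{-1} mod 181.
Double-and-add over 10110101: 8-1 doublings, 5-1 additions; each step l_{T,T}/v_{2T} or l_{T,P'}/v at Q'+S for random S.
e_{181}(P',Q') = 92882173163961 + 22471424229179*t + 96390235603649*t^2 + 50894172706666*t^3.
(92882173163961 + 22471424229179*t + 96390235603649*t^2 + 50894172706666*t^3)^{118} mod (101655362994769,f) = 31315479046536 + 32190657052107*t + 52502823801646*t^2 + 19162381357575*t^3.

31315479046536 + 32190657052107*t + 52502823801646*t^2 + 19162381357575*t^3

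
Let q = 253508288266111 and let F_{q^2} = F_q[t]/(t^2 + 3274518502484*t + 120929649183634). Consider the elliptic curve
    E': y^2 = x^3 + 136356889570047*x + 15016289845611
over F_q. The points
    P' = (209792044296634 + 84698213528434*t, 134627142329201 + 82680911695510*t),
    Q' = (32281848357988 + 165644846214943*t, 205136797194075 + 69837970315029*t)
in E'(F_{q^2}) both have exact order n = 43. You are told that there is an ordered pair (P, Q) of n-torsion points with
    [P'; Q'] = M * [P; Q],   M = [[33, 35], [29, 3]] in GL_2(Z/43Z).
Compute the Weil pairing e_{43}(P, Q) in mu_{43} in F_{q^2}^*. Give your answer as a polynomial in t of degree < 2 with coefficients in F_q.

59020540709449 + 154620216422521*t

Under M = [[33,35],[29,3]] in GL_2(Z/43), e_{43}(P',Q') = e_{43}(P,Q)^(33*3-35*29 mod 43).
det(M) mod 43 = 30; its inverse in (Z/43)^* is 33 (check: 30*33 mod 43 = 1).
n = 43 = (101011)_2 (6 bits, wt 4); accumulate f_{43,P'}(Q'+S)/f_{43,P'}(S) along the 5-step ladder.
Result: e(P',Q') = 87442450819109 + 73346351004677*t.
Finally e_{43}(P,Q) = 59020540709449 + 154620216422521*t.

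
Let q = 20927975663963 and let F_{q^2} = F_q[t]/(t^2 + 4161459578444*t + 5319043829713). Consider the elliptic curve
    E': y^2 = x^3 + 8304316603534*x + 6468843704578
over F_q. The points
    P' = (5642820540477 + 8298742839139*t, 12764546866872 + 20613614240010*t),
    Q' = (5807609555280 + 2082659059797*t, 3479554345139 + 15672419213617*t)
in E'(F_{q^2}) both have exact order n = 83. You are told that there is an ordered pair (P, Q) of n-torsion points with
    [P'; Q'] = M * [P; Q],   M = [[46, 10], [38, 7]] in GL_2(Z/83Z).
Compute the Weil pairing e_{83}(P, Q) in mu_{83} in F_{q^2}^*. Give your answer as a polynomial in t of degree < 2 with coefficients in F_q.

8286104904223 + 5025410736819*t

e_{83}(aP+bQ,cP+dQ) = e_{83}(P,Q)^(ad-bc); with (a,b,c,d)=(46,10,38,7) this gives the det-83 law.
det M = 46*7 - 10*38 = -58 = 25 (mod 83); 25^{-1} = 10 (mod 83).
Run Miller on y^2=x^3+8304316603534*x+6468843704578 over F_{20927975663963}: ladder 1010011 (7 bits); e = f_P(D_Q)/f_Q(D_P).
So e_{83}(P',Q') = 16481285190424 + 13557154989985*t.
e_{83}(P,Q) = (16481285190424 + 13557154989985*t)^{10} = 8286104904223 + 5025410736819*t.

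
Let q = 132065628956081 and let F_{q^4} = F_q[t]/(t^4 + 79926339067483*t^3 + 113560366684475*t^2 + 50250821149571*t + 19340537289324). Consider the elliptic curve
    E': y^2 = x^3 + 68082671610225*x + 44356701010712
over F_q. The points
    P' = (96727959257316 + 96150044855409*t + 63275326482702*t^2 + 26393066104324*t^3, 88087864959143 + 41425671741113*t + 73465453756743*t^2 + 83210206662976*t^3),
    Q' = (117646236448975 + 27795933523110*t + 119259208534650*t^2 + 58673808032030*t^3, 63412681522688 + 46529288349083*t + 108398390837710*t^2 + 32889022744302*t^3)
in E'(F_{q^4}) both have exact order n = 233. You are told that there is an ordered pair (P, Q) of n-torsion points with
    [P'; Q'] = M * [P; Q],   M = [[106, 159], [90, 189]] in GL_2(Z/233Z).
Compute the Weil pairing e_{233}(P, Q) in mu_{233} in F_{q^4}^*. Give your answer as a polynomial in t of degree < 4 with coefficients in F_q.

Under M = [[106,159],[90,189]] in GL_2(Z/233), e_{233}(P',Q') = e_{233}(P,Q)^(106*189-159*90 mod 233).
So e_{233}(P,Q) = e_{233}(P',Q')^{203}, since 132*203 = 1 mod 233.
n = 233 = (11101001)_2 (8 bits, wt 5); accumulate f_{233,P'}(Q'+S)/f_{233,P'}(S) along the 7-step ladder.
So e_{233}(P',Q') = 123807262278471 + 41579114962452*t + 79243564095344*t^2 + 104572752089248*t^3.
(123807262278471 + 41579114962452*t + 79243564095344*t^2 + 104572752089248*t^3)^{203} mod (132065628956081,f) = 58028612011283 + 48857315479685*t + 25035281606971*t^2 + 84911713842279*t^3.

58028612011283 + 48857315479685*t + 25035281606971*t^2 + 84911713842279*t^3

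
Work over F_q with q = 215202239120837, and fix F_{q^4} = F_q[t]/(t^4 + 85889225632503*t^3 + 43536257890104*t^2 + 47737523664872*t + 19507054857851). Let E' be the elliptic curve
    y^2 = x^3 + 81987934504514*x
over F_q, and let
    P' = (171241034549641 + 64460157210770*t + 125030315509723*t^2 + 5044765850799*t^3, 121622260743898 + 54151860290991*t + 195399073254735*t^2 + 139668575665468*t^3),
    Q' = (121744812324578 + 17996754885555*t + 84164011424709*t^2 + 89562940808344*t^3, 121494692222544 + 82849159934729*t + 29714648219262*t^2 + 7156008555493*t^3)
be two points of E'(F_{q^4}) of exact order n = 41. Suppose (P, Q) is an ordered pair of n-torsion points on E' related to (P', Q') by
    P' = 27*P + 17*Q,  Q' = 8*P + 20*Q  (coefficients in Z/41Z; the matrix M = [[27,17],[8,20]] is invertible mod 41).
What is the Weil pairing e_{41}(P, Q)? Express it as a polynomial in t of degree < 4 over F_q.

Alternating bilinearity on E[41] (values in mu_{41} in F_{215202239120837^4}) gives e(P',Q') = e(P,Q)^det(M).
Inverting 35 mod 41: 34. Thus e_{41}(P,Q) = e(P',Q')^{34}.
Build f_{41,P'} and f_{41,Q'} via the 6-bit ladder of 41=101001_2; evaluate at shifted divisors; quotient in F_{215202239120837^4}.
f_P(D_Q)/f_Q(D_P) = 200382249927899 + 91692192775106*t + 13932459413748*t^2 + 144481419916098*t^3.
Finally e_{41}(P,Q) = 44106921792934 + 197183932700572*t + 116393241534390*t^2 + 210441062622264*t^3.

44106921792934 + 197183932700572*t + 116393241534390*t^2 + 210441062622264*t^3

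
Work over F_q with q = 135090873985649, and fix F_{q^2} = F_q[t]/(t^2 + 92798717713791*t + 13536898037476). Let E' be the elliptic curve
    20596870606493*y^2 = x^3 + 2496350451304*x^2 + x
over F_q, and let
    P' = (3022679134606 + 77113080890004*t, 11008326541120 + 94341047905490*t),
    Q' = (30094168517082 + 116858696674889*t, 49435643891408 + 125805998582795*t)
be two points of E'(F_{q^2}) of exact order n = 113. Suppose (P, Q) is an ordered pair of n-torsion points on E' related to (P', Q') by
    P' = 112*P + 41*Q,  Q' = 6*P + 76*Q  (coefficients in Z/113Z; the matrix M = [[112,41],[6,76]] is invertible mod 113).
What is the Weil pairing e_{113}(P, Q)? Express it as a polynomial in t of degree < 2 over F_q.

79055717909820 + 62423840065656*t

e_{113}(aP+bQ,cP+dQ) = e_{113}(P,Q)^(ad-bc); with (a,b,c,d)=(112,41,6,76) this gives the det-113 law.
112*76 - 41*6 = 8266; reduced mod 113: det = 17, inverse 20.
Undo Montgomery via alpha=70440194866768, beta=56111469946101: (a',b')=(37552072450786,78833487689783) over F_{135090873985649}.
Build f_{113,P'} and f_{113,Q'} via the 7-bit ladder of 113=1110001_2; evaluate at shifted divisors; quotient in F_{135090873985649^2}.
The quotient is 91077615237536 + 113299710783137*t.
Finally e_{113}(P,Q) = 79055717909820 + 62423840065656*t.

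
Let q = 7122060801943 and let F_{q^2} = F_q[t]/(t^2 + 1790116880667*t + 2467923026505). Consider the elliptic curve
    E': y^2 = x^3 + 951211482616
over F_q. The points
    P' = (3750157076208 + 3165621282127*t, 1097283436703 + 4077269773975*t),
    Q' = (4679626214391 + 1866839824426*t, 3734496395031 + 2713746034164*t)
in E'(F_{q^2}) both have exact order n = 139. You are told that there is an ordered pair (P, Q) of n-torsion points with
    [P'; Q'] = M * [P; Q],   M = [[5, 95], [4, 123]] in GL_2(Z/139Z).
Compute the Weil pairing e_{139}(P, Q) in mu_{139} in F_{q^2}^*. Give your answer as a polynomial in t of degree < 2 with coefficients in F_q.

3285811687211 + 1088480031116*t

The 139-Weil pairing on E[139] over F_{7122060801943} is alternating-bilinear: e_{139}(P',Q') = e_{139}(P,Q)^det(M).
det(M) mod 139 = 96; its inverse in (Z/139)^* is 42 (check: 96*42 mod 139 = 1).
Run Miller on y^2=x^3+951211482616 over F_{7122060801943}: ladder 10001011 (8 bits); e = f_P(D_Q)/f_Q(D_P).
Miller gives e_{139}(P',Q') = 6423754789141 + 3424630956205*t in F_{7122060801943^2}.
Finally e_{139}(P,Q) = 3285811687211 + 1088480031116*t.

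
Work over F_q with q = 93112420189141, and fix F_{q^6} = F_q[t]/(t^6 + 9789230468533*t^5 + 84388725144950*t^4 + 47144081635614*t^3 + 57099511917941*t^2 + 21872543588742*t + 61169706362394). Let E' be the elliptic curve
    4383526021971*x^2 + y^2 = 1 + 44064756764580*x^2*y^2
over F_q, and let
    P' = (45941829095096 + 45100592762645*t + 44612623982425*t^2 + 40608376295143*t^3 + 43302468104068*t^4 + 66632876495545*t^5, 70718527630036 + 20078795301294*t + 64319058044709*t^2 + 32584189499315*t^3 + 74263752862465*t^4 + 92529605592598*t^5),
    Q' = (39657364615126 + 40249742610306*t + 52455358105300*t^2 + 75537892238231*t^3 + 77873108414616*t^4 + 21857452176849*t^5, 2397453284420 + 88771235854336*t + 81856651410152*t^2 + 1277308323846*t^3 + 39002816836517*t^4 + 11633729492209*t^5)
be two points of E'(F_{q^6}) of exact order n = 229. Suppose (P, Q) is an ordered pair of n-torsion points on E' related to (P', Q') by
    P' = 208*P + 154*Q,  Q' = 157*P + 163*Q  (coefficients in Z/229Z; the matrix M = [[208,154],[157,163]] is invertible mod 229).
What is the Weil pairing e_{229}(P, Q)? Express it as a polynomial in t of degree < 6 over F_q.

Under M = [[208,154],[157,163]] in GL_2(Z/229), e_{229}(P',Q') = e_{229}(P,Q)^(208*163-154*157 mod 229).
Inverting 108 mod 229: 176. Thus e_{229}(P,Q) = e(P',Q')^{176}.
Map (x,y)_Ed via u=(1+y)/(1-y), v=(1+y)/((1-y)x) to Montgomery A=17608358545775,B=56337610222999; then to (a',b')=(30523389594752,76284483287024).
Build f_{229,P'} and f_{229,Q'} via the 8-bit ladder of 229=11100101_2; evaluate at shifted divisors; quotient in F_{93112420189141^6}.
The quotient is 91002008136894 + 46778844863654*t + 40267865780105*t^2 + 69020230009881*t^3 + 76303208268629*t^4 + 39109210435985*t^5.
e_{229}(P,Q) = (91002008136894 + 46778844863654*t + 40267865780105*t^2 + 69020230009881*t^3 + 76303208268629*t^4 + 39109210435985*t^5)^{176} = 11386857619478 + 35391986535121*t + 4756188100388*t^2 + 72863794323628*t^3 + 80676420221840*t^4 + 14054131540097*t^5.

11386857619478 + 35391986535121*t + 4756188100388*t^2 + 72863794323628*t^3 + 80676420221840*t^4 + 14054131540097*t^5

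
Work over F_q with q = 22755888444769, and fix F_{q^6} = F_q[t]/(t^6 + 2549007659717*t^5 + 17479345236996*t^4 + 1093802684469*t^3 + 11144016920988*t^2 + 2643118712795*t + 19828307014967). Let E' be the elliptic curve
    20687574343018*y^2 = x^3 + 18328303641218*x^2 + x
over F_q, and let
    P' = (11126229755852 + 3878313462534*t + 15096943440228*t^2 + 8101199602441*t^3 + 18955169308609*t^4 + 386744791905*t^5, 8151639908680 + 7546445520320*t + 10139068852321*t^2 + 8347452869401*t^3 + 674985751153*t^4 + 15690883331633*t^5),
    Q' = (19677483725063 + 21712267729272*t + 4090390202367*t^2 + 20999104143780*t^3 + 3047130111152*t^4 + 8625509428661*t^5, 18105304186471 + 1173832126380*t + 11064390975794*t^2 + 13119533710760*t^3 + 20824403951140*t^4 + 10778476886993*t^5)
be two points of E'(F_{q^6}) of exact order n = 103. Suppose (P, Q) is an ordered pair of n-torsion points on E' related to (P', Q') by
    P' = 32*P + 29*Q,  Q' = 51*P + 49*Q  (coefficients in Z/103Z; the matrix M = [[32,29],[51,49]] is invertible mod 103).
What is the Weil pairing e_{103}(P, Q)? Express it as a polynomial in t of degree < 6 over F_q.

e_{103} is bilinear + alternating on E[103], so e_{103}(32*P + 29*Q, 51*P + 49*Q) = e_{103}(P,Q)^(32*49-29*51).
det(M) mod 103 = 89; its inverse in (Z/103)^* is 22 (check: 89*22 mod 103 = 1).
Set x_W=5848308959077*u+9985951265772, y_W=5848308959077*v; then E': y_W^2=x_W^3+3847432013243*x_W+16022004640204.
Build f_{103,P'} and f_{103,Q'} via the 7-bit ladder of 103=1100111_2; evaluate at shifted divisors; quotient in F_{22755888444769^6}.
f_P(D_Q)/f_Q(D_P) = 3830940949446 + 2592006792281*t + 2275142692998*t^2 + 3684933022792*t^3 + 1362010995723*t^4 + 16660114332518*t^5.
Finally e_{103}(P,Q) = 13552441022929 + 3443431787529*t + 10577795967764*t^2 + 16647075299612*t^3 + 13563047801400*t^4 + 15830066362165*t^5.

13552441022929 + 3443431787529*t + 10577795967764*t^2 + 16647075299612*t^3 + 13563047801400*t^4 + 15830066362165*t^5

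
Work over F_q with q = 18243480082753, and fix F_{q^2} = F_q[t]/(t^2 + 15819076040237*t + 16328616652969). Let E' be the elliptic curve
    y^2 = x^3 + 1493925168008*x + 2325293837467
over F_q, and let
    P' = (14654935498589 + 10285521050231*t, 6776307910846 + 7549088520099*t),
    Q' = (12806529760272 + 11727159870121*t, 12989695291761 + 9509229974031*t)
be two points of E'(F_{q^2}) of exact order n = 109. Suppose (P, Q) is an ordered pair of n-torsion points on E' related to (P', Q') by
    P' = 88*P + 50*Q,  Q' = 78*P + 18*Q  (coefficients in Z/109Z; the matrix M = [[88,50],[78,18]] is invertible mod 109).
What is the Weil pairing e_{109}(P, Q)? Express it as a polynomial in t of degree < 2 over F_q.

11604352924165 + 12595123061779*t

Since e_{109}(P,P)=e_{109}(Q,Q)=1 and e_{109}(Q,P)=e_{109}(P,Q)^{-1}, expanding e_{109}(88*P + 50*Q,78*P + 18*Q) leaves e(P,Q)^det(M).
det(M) mod 109 = 82; its inverse in (Z/109)^* is 4 (check: 82*4 mod 109 = 1).
7-bit Miller (1101101) on E'/F_{18243480082753} with a'=1493925168008, b'=2325293837467: accumulate tangent/chord ratios at Q'+S and P'+S'.
e_{109}(P',Q') = 7802328920328 + 12456456533359*t.
e_{109}(P,Q) = (7802328920328 + 12456456533359*t)^{4} = 11604352924165 + 12595123061779*t.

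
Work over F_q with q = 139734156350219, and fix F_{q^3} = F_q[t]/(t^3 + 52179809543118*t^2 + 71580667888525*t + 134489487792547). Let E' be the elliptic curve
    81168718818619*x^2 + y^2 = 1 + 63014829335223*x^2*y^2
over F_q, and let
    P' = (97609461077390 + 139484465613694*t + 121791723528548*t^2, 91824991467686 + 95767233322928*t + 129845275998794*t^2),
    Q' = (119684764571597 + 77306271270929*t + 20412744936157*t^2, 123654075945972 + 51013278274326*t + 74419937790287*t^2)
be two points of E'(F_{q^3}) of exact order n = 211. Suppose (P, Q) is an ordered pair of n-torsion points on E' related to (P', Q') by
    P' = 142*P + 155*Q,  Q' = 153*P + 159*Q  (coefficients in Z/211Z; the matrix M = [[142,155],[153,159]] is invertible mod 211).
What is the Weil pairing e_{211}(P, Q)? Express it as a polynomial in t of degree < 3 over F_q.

e_{211} is bilinear + alternating on E[211], so e_{211}(142*P + 155*Q, 153*P + 159*Q) = e_{211}(P,Q)^(142*159-155*153).
det M = 142*159 - 155*153 = -1137 = 129 (mod 211); 129^{-1} = 18 (mod 211).
Edwards a_E,d_E -> Montgomery A=464990816999,B=74710753047214 -> Weierstrass 67545985677446,42429188384869 via alpha=117186695592453,beta=4538472370849.
n = 211 = (11010011)_2 (8 bits, wt 5); accumulate f_{211,P'}(Q'+S)/f_{211,P'}(S) along the 7-step ladder.
f_P(D_Q)/f_Q(D_P) = 79492770998474 + 60700032042704*t + 70809326221861*t^2.
e_{211}(P,Q) = (79492770998474 + 60700032042704*t + 70809326221861*t^2)^{18} = 109046469796689 + 57515710242862*t + 17527504742750*t^2.

109046469796689 + 57515710242862*t + 17527504742750*t^2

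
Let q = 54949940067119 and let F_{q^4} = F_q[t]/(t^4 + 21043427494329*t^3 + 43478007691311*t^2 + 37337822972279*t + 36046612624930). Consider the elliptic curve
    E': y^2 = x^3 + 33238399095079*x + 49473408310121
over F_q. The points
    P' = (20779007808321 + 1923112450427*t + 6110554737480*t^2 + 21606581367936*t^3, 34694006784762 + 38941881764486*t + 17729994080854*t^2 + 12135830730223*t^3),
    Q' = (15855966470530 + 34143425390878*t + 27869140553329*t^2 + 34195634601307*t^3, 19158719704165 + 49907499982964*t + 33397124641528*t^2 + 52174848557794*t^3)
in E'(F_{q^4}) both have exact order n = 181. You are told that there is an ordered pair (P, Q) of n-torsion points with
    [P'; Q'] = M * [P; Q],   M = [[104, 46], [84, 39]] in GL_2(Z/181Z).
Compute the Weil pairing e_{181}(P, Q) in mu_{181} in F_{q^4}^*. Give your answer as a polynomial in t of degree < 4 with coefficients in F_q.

Alternating bilinearity on E[181] (values in mu_{181} in F_{54949940067119^4}) gives e(P',Q') = e(P,Q)^det(M).
104*39 - 46*84 = 192; reduced mod 181: det = 11, inverse 33.
8-bit Miller (10110101) on E'/F_{54949940067119} with a'=33238399095079, b'=49473408310121: accumulate tangent/chord ratios at Q'+S and P'+S'.
So e_{181}(P',Q') = 32189060789295 + 50176043653048*t + 46021597317902*t^2 + 43946729170916*t^3.
(32189060789295 + 50176043653048*t + 46021597317902*t^2 + 43946729170916*t^3)^{33} mod (54949940067119,f) = 18016652330097 + 19164288270308*t + 30058463925059*t^2 + 49622960030263*t^3.

18016652330097 + 19164288270308*t + 30058463925059*t^2 + 49622960030263*t^3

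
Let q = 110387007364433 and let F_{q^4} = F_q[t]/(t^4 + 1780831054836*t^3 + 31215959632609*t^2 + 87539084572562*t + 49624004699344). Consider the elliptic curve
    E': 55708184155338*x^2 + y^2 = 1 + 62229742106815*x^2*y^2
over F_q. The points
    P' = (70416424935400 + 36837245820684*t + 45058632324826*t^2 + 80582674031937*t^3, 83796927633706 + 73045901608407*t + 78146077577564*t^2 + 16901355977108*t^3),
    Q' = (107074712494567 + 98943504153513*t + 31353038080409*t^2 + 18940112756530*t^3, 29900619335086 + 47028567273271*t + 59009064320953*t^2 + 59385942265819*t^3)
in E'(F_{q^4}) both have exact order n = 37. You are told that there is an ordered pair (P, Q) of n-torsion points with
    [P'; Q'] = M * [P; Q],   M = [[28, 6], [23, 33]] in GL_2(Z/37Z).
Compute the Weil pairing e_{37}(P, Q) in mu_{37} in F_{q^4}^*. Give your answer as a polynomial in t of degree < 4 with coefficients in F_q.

e_{37}(aP+bQ,cP+dQ) = e_{37}(P,Q)^(ad-bc); with (a,b,c,d)=(28,6,23,33) this gives the det-37 law.
det(M) mod 37 = 9; its inverse in (Z/37)^* is 33 (check: 9*33 mod 37 = 1).
Edwards a_E,d_E -> Montgomery A=109005857167327,B=4329729565845 -> Weierstrass 33192083013039,32615427321258 via alpha=38054155604431,beta=25966362353239.
n = 37 = (100101)_2 (6 bits, wt 3); accumulate f_{37,P'}(Q'+S)/f_{37,P'}(S) along the 5-step ladder.
Result: e(P',Q') = 13200569555134 + 86716169538885*t + 57305847960319*t^2 + 83755054504605*t^3.
Thus e_{37}(P,Q) = 82882817832673 + 100913767524056*t + 53194651857419*t^2 + 62394572464904*t^3.

82882817832673 + 100913767524056*t + 53194651857419*t^2 + 62394572464904*t^3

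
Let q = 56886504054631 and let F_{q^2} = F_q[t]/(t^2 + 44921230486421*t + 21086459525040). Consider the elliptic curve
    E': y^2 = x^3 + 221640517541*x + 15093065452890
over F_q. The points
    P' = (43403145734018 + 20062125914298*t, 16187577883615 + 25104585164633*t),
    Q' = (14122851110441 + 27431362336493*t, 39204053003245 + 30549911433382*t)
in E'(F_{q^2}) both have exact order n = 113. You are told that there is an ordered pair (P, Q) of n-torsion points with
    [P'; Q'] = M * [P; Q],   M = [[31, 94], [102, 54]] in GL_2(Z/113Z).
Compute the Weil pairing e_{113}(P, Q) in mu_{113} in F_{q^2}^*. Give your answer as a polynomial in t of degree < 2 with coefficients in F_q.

24497123025986 + 13166360503061*t

e_{113} is bilinear + alternating on E[113], so e_{113}(31*P + 94*Q, 102*P + 54*Q) = e_{113}(P,Q)^(31*54-94*102).
det(M) mod 113 = 109; its inverse in (Z/113)^* is 28 (check: 109*28 mod 113 = 1).
7-bit Miller (1110001) on E'/F_{56886504054631} with a'=221640517541, b'=15093065452890: accumulate tangent/chord ratios at Q'+S and P'+S'.
f_P(D_Q)/f_Q(D_P) = 26668480663428 + 45673897557296*t.
(26668480663428 + 45673897557296*t)^{28} mod (56886504054631,f) = 24497123025986 + 13166360503061*t.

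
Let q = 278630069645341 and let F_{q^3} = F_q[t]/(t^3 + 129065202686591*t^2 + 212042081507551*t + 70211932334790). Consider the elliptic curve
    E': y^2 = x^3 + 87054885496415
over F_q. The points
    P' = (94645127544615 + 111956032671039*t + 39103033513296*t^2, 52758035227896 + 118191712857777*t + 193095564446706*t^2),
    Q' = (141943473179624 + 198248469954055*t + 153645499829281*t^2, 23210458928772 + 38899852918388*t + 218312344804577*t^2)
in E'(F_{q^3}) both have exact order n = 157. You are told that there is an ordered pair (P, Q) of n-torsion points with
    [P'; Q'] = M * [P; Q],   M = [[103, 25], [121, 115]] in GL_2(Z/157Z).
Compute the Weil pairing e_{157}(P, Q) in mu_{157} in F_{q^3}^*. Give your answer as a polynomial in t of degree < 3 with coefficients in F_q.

111825512885173 + 61604913313412*t + 99605007255035*t^2

The 157-Weil pairing on E[157] over F_{278630069645341} is alternating-bilinear: e_{157}(P',Q') = e_{157}(P,Q)^det(M).
det M = 103*115 - 25*121 = 8820 = 28 (mod 157); 28^{-1} = 129 (mod 157).
n = 157 = (10011101)_2 (8 bits, wt 5); accumulate f_{157,P'}(Q'+S)/f_{157,P'}(S) along the 7-step ladder.
So e_{157}(P',Q') = 183742696508587 + 35699169144643*t + 251700964048595*t^2.
Finally e_{157}(P,Q) = 111825512885173 + 61604913313412*t + 99605007255035*t^2.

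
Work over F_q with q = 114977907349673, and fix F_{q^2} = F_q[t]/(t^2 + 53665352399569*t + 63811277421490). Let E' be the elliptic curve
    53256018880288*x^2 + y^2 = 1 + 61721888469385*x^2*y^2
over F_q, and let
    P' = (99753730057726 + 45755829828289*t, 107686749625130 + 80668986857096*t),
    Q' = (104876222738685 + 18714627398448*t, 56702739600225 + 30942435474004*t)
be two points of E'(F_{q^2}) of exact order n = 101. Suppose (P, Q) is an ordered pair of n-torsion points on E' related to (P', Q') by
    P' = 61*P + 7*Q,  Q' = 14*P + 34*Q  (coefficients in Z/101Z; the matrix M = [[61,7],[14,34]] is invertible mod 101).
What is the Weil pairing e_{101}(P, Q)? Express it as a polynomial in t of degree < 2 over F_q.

The 101-Weil pairing on E[101] over F_{114977907349673} is alternating-bilinear: e_{101}(P',Q') = e_{101}(P,Q)^det(M).
Hence e(P,Q) = e(P',Q')^{39} where 39 = 57^{-1} mod 101.
Edwards->Montgomery: u=(1+y)/(1-y), v=u/x -> 108234150079506v^2=u^3+u; then x_W=26628009440144u: y^2=x^3+1349289597045*x.
Miller loop for e_{101} over F_{114977907349673^2}: bits of 101 = 1100101; 6 double steps + 3 add steps, l/v at each.
f_P(D_Q)/f_Q(D_P) = 74681466333508 + 56539949498972*t.
Finally e_{101}(P,Q) = 101393995196731 + 58729075801697*t.

101393995196731 + 58729075801697*t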